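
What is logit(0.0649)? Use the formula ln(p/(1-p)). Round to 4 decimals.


Compute the odds: 0.0649/0.9351 = 0.0694.
Take the natural log: ln(0.0694) = -2.6678.

-2.6678


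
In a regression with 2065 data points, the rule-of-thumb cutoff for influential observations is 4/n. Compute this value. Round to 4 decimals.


The threshold is 4/n.
4/2065 = 0.0019.

0.0019


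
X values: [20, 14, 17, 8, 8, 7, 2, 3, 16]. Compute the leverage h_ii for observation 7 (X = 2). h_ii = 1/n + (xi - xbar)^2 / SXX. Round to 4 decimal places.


Compute xbar = 10.5556 with n = 9 observations.
SXX = 328.2222.
Leverage = 1/9 + (2 - 10.5556)^2/328.2222 = 0.3341.

0.3341


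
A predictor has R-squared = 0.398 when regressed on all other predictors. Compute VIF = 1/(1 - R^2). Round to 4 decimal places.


Using VIF = 1/(1 - R^2_j):
1 - 0.398 = 0.602.
VIF = 1.6611.

1.6611


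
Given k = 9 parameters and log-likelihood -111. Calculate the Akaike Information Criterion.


Compute:
2k = 2*9 = 18.
-2*loglik = -2*(-111) = 222.
AIC = 18 + 222 = 240.

240


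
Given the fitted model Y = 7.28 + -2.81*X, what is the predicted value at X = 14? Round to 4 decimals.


Predicted value:
Y = 7.28 + (-2.81)(14) = 7.28 + -39.3400 = -32.0600.

-32.0600


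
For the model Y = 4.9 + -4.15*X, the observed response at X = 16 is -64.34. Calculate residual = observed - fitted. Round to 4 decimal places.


Compute yhat = 4.9 + (-4.15)(16) = -61.5000.
Residual = actual - predicted = -64.34 - -61.5000 = -2.8400.

-2.8400


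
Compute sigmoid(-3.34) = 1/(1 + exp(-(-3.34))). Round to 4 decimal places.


Compute exp(3.3400) = 28.2191.
Sigmoid = 1 / (1 + 28.2191) = 1 / 29.2191 = 0.0342.

0.0342


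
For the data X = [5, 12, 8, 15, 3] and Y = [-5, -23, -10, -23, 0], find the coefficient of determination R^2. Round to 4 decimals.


Fit the OLS line: b0 = 5.6193, b1 = -2.0720.
SSres = 21.4959.
SStot = 438.8000.
R^2 = 1 - 21.4959/438.8000 = 0.9510.

0.9510


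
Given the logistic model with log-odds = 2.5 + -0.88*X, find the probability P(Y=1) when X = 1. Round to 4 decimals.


z = 2.5 + -0.88 * 1 = 1.6200.
Sigmoid: P = 1 / (1 + exp(-1.6200)) = 0.8348.

0.8348


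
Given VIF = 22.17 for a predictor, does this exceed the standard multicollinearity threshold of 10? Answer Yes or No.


Compare VIF = 22.17 to the threshold of 10.
22.17 >= 10, so the answer is Yes.

Yes


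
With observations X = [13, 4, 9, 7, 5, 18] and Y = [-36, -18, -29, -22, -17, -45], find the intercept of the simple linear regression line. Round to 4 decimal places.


The slope is b1 = -2.0613.
Sample means are xbar = 9.3333 and ybar = -27.8333.
Intercept: b0 = -27.8333 - (-2.0613)(9.3333) = -8.5943.

-8.5943


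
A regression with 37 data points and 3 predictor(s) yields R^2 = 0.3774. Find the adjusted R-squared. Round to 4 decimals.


Plug in: Adj R^2 = 1 - (1 - 0.3774) * 36/33.
= 1 - 0.6226 * 36/33
= 1 - 22.4136 / 33
= 1 - 0.6792 = 0.3208.

0.3208


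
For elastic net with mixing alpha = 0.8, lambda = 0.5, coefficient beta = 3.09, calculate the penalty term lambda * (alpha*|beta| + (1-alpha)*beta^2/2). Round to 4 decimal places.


alpha * |beta| = 0.8 * 3.09 = 2.4720.
(1-alpha) * beta^2/2 = 0.2 * 9.5481/2 = 0.9548.
Total = 0.5 * (2.4720 + 0.9548) = 1.7134.

1.7134


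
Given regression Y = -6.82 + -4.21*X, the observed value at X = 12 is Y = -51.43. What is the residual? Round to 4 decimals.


Predicted = -6.82 + -4.21 * 12 = -57.3400.
Residual = -51.43 - -57.3400 = 5.9100.

5.9100


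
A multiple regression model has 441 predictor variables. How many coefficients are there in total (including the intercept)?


Including the intercept, the model has 441 predictor coefficients + 1 intercept.
Total = 442.

442


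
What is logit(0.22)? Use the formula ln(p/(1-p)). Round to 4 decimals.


The odds are p/(1-p) = 0.22 / 0.78 = 0.2821.
logit(p) = ln(0.2821) = -1.2657.

-1.2657


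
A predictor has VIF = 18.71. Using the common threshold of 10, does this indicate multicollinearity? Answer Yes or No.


Compare VIF = 18.71 to the threshold of 10.
18.71 >= 10, so the answer is Yes.

Yes


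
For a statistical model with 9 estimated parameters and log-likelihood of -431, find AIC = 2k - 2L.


AIC = 2k - 2*loglik = 2(9) - 2(-431).
= 18 + 862 = 880.

880


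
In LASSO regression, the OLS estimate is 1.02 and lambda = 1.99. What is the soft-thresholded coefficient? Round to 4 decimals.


|beta_OLS| = 1.02.
lambda = 1.99.
Since |beta| <= lambda, the coefficient is set to 0.
Result = 0.0000.

0.0000


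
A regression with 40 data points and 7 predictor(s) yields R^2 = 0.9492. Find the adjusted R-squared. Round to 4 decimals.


Adjusted R^2 = 1 - (1 - R^2) * (n-1)/(n-p-1).
(1 - R^2) = 0.0508.
(n-1)/(n-p-1) = 39/32.
(1 - R^2) * (n-1) = 0.0508 * 39 = 1.9812.
Divide by (n-p-1): 1.9812 / 32 = 0.0619.
Adj R^2 = 1 - 0.0619 = 0.9381.

0.9381


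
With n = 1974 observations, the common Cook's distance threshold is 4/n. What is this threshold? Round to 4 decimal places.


Cook's distance cutoff = 4/n = 4/1974.
= 0.0020.

0.0020


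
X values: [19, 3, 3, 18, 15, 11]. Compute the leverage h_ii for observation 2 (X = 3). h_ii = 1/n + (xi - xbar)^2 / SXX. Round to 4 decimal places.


Mean of X: xbar = 11.5000.
SXX = 255.5000.
For X = 3: h = 1/6 + (3 - 11.5000)^2/255.5000 = 0.4494.

0.4494


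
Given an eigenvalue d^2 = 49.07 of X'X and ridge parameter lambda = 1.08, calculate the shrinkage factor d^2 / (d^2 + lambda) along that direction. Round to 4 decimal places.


d^2 + lambda = 49.07 + 1.08 = 50.1500.
Shrinkage factor = 49.07/50.1500 = 0.9785.

0.9785


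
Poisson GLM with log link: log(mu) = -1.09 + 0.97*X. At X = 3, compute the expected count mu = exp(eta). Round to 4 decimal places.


Compute eta = -1.09 + 0.97 * 3 = 1.8200.
Apply inverse link: mu = e^1.8200 = 6.1719.

6.1719


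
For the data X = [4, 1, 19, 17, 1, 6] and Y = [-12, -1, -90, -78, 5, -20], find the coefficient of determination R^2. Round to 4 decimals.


After computing the OLS fit (b0=8.1333, b1=-5.1000):
SSres = 28.1333, SStot = 8351.3333.
R^2 = 1 - 28.1333/8351.3333 = 0.9966.

0.9966


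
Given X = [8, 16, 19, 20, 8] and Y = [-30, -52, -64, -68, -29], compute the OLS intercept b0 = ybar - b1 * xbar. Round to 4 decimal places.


Compute b1 = -3.1389 from the OLS formula.
With xbar = 14.2000 and ybar = -48.6000, the intercept is:
b0 = -48.6000 - -3.1389 * 14.2000 = -4.0278.

-4.0278


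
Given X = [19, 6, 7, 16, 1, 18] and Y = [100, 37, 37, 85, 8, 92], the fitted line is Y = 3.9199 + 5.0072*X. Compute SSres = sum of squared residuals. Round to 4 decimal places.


Predicted values from Y = 3.9199 + 5.0072*X.
Residuals: [0.9433, 3.0369, -1.9703, 0.9649, -0.9271, -2.0495].
SSres = 19.9857.

19.9857


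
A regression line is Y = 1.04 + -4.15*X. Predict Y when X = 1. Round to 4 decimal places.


Substitute X = 1 into the equation:
Y = 1.04 + -4.15 * 1 = 1.04 + -4.1500 = -3.1100.

-3.1100


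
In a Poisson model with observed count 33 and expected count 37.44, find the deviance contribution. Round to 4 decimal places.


First: ln(33/37.44) = -0.126232.
Then: 33 * -0.126232 = -4.165656.
y - mu = 33 - 37.44 = -4.44.
D = 2(-4.165656 - -4.44) = 0.548688, which rounds to 0.5487.

0.5487


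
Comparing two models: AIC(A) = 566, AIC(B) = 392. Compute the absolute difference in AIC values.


|AIC_A - AIC_B| = |566 - 392| = 174.
Model B is preferred (lower AIC).

174


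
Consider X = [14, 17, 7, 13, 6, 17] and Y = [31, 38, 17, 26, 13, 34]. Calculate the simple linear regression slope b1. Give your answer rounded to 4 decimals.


Calculate xbar = 12.3333, ybar = 26.5000.
S_xx = 115.3333, S_xy = 232.0000.
Using b1 = S_xy / S_xx = 232.0000 / 115.3333, we get b1 = 2.0116.

2.0116


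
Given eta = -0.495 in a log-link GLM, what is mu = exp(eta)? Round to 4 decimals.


mu = exp(eta) = exp(-0.495).
= 0.6096.

0.6096


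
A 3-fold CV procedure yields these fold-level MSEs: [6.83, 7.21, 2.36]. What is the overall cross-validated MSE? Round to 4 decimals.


Total MSE across folds = 16.4000.
CV-MSE = 16.4000/3 = 5.4667.

5.4667


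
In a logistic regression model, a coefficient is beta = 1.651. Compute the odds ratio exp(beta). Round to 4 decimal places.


The odds ratio is computed as:
OR = e^(1.651) = 5.2122.

5.2122


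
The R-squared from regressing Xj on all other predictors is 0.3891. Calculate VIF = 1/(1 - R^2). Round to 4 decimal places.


VIF = 1 / (1 - 0.3891).
= 1 / 0.6109 = 1.6369.

1.6369


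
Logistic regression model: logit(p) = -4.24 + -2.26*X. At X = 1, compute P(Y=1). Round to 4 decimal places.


Linear predictor: z = -4.24 + -2.26 * 1 = -6.5000.
P = 1/(1 + exp(6.5000)) = 1/(1 + 665.1416) = 0.0015.

0.0015


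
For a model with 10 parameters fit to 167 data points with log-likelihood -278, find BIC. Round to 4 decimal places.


Compute k*ln(n) = 10*ln(167) = 10*5.117994 = 51.179940.
Then -2*loglik = 556.
BIC = 51.179940 + 556 = 607.179940, which rounds to 607.1799.

607.1799


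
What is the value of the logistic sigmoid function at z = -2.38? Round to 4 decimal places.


exp(2.3800) = 10.8049.
1 + exp(-z) = 11.8049.
sigmoid = 1/11.8049 = 0.0847.

0.0847


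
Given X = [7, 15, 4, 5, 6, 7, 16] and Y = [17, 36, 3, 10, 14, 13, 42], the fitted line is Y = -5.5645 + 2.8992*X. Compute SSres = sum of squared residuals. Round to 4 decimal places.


Compute predicted values, then residuals = yi - yhat_i.
Residuals: [2.2701, -1.9235, -3.0323, 1.0685, 2.1693, -1.7299, 1.1773].
SSres = sum(residual^2) = 28.2742.

28.2742


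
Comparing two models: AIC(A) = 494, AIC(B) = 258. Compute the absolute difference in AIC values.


Absolute difference = |494 - 258| = 236.
The model with lower AIC (B) is preferred.

236


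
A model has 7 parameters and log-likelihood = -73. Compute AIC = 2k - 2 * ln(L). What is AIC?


AIC = 2k - 2*loglik = 2(7) - 2(-73).
= 14 + 146 = 160.

160


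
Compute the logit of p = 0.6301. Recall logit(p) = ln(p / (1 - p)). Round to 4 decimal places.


The odds are p/(1-p) = 0.6301 / 0.3699 = 1.7034.
logit(p) = ln(1.7034) = 0.5326.

0.5326


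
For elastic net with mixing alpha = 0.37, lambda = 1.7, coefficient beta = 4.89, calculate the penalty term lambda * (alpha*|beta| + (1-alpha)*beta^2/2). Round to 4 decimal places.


Compute:
L1 = 0.37 * 4.89 = 1.8093.
L2 = 0.63 * 4.89^2 / 2 = 7.5323.
Penalty = 1.7 * (1.8093 + 7.5323) = 15.8807.

15.8807


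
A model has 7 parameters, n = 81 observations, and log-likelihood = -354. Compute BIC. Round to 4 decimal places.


k * ln(n) = 7 * ln(81) = 7 * 4.394449 = 30.761143.
-2 * loglik = -2 * (-354) = 708.
BIC = 30.761143 + 708 = 738.761143, which rounds to 738.7611.

738.7611


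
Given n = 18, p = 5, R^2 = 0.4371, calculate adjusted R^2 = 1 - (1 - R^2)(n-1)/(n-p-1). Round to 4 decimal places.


Adjusted R^2 = 1 - (1 - R^2) * (n-1)/(n-p-1).
(1 - R^2) = 0.5629.
(n-1)/(n-p-1) = 17/12.
(1 - R^2) * (n-1) = 0.5629 * 17 = 9.5693.
Divide by (n-p-1): 9.5693 / 12 = 0.7974.
Adj R^2 = 1 - 0.7974 = 0.2026.

0.2026


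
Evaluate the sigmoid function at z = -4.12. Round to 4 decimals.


exp(4.1200) = 61.5592.
1 + exp(-z) = 62.5592.
sigmoid = 1/62.5592 = 0.0160.

0.0160


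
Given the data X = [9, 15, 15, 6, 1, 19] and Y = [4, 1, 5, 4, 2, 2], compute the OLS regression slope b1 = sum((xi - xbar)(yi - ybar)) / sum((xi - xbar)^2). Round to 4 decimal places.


Calculate xbar = 10.8333, ybar = 3.0000.
S_xx = 224.8333, S_xy = -5.0000.
Using b1 = S_xy / S_xx = -5.0000 / 224.8333, we get b1 = -0.0222.

-0.0222


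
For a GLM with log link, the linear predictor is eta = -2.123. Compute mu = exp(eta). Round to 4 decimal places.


Apply the inverse link:
mu = e^-2.123 = 0.1197.

0.1197


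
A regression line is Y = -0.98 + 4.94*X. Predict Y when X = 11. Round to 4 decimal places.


Predicted value:
Y = -0.98 + (4.94)(11) = -0.98 + 54.3400 = 53.3600.

53.3600


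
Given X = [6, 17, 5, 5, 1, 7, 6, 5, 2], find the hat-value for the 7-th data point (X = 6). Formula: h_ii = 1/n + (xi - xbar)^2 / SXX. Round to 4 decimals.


Mean of X: xbar = 6.0000.
SXX = 166.0000.
For X = 6: h = 1/9 + (6 - 6.0000)^2/166.0000 = 0.1111.

0.1111


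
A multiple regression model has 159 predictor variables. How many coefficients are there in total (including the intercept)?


Each predictor gets one coefficient, plus one intercept.
Total parameters = 159 + 1 = 160.

160


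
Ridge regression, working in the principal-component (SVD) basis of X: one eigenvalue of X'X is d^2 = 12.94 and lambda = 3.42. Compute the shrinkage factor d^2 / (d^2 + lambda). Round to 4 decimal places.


d^2 + lambda = 12.94 + 3.42 = 16.3600.
Shrinkage factor = 12.94/16.3600 = 0.7910.

0.7910


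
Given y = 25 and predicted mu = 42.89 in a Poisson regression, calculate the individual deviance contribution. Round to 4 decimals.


y/mu = 25/42.89 = 0.582886 (approx.), and ln(25/42.89) = -0.539763.
y * ln(y/mu) = 25 * -0.539763 = -13.494075.
y - mu = -17.89.
D = 2 * (-13.494075 - -17.89) = 8.791850, which rounds to 8.7919.

8.7919


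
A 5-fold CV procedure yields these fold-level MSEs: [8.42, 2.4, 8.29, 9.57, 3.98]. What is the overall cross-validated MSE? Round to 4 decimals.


Sum of fold MSEs = 32.6600.
Average = 32.6600 / 5 = 6.5320.

6.5320


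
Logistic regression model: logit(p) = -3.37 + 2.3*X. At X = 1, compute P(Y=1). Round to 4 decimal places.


Linear predictor: z = -3.37 + 2.3 * 1 = -1.0700.
P = 1/(1 + exp(1.0700)) = 1/(1 + 2.9154) = 0.2554.

0.2554


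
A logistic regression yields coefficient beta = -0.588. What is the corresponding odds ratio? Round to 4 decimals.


The odds ratio is computed as:
OR = e^(-0.588) = 0.5554.

0.5554


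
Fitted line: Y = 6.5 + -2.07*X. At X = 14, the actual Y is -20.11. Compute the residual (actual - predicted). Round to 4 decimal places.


Predicted = 6.5 + -2.07 * 14 = -22.4800.
Residual = -20.11 - -22.4800 = 2.3700.

2.3700


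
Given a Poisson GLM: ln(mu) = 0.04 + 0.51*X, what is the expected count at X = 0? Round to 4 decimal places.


Linear predictor: eta = 0.04 + (0.51)(0) = 0.0400.
Expected count: mu = exp(0.0400) = 1.0408.

1.0408


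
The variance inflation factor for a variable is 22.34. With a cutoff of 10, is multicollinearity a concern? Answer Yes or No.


Check: VIF = 22.34 vs threshold = 10.
Since 22.34 >= 10, the answer is Yes.

Yes


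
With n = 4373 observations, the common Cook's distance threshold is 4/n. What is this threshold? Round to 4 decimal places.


Using the rule of thumb:
Threshold = 4 / 4373 = 0.0009.

0.0009


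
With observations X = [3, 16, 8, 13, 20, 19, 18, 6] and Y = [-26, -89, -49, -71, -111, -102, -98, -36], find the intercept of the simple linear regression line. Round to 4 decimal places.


First find the slope: b1 = -4.9910.
Means: xbar = 12.8750, ybar = -72.7500.
b0 = ybar - b1 * xbar = -72.7500 - -4.9910 * 12.8750 = -8.4904.

-8.4904


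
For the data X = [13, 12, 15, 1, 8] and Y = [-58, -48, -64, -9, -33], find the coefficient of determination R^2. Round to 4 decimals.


After computing the OLS fit (b0=-3.6629, b1=-3.9528):
SSres = 26.5261, SStot = 1945.2000.
R^2 = 1 - 26.5261/1945.2000 = 0.9864.

0.9864


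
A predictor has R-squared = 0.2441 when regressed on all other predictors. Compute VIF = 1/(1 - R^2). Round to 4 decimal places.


Using VIF = 1/(1 - R^2_j):
1 - 0.2441 = 0.7559.
VIF = 1.3229.

1.3229


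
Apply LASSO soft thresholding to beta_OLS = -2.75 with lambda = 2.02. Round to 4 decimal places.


|beta_OLS| = 2.75.
lambda = 2.02.
Since |beta| > lambda, coefficient = sign(beta)*(|beta| - lambda) = -0.7300.
Result = -0.7300.

-0.7300


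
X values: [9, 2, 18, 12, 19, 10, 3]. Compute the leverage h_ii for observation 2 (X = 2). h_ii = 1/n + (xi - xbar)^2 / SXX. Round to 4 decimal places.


n = 7, xbar = 10.4286.
SXX = sum((xi - xbar)^2) = 261.7143.
h = 1/7 + (2 - 10.4286)^2 / 261.7143 = 0.4143.

0.4143


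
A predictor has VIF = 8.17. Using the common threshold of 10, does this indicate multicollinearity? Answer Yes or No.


Compare VIF = 8.17 to the threshold of 10.
8.17 < 10, so the answer is No.

No


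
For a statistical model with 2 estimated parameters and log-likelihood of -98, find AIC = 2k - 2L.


AIC = 2*2 - 2*(-98).
= 4 + 196 = 200.

200


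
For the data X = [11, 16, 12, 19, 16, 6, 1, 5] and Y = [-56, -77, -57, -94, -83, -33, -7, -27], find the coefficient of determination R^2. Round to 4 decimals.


The fitted line is Y = -2.7241 + -4.7931*X.
SSres = 32.2069, SStot = 6361.5000.
R^2 = 1 - SSres/SStot = 0.9949.

0.9949


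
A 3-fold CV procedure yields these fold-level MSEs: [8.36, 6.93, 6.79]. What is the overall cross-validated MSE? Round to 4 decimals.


Total MSE across folds = 22.0800.
CV-MSE = 22.0800/3 = 7.3600.

7.3600


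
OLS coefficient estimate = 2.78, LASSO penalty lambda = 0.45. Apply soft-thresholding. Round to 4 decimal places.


Absolute value: |2.78| = 2.78.
Compare to lambda = 0.45.
Since |beta| > lambda, coefficient = sign(beta)*(|beta| - lambda) = 2.3300.

2.3300


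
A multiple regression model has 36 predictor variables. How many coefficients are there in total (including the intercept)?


Each predictor gets one coefficient, plus one intercept.
Total parameters = 36 + 1 = 37.

37


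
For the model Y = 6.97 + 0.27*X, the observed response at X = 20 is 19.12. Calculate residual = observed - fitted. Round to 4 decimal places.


Predicted = 6.97 + 0.27 * 20 = 12.3700.
Residual = 19.12 - 12.3700 = 6.7500.

6.7500


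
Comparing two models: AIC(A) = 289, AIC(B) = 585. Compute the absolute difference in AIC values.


|AIC_A - AIC_B| = |289 - 585| = 296.
Model A is preferred (lower AIC).

296


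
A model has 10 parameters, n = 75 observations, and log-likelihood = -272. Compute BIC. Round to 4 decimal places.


Compute k*ln(n) = 10*ln(75) = 10*4.317488 = 43.174880.
Then -2*loglik = 544.
BIC = 43.174880 + 544 = 587.174880, which rounds to 587.1749.

587.1749


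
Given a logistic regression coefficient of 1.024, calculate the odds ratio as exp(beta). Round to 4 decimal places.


exp(1.024) = 2.7843.
So the odds ratio is 2.7843.

2.7843


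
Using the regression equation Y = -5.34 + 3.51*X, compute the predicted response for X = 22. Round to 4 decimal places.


Predicted value:
Y = -5.34 + (3.51)(22) = -5.34 + 77.2200 = 71.8800.

71.8800


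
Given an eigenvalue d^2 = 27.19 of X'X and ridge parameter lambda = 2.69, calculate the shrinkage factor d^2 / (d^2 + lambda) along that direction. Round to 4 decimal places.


Denominator = d^2 + lambda = 27.19 + 2.69 = 29.8800.
Shrinkage = 27.19 / 29.8800 = 0.9100.

0.9100


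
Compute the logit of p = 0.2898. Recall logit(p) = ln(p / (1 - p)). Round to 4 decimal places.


The odds are p/(1-p) = 0.2898 / 0.7102 = 0.4081.
logit(p) = ln(0.4081) = -0.8964.

-0.8964


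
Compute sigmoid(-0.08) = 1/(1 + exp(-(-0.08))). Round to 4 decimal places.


Compute exp(0.0800) = 1.0833.
Sigmoid = 1 / (1 + 1.0833) = 1 / 2.0833 = 0.4800.

0.4800


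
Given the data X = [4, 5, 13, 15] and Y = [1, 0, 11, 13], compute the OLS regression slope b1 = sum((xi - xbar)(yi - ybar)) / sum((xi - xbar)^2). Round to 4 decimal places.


First compute the means: xbar = 9.2500, ybar = 6.2500.
Then S_xx = sum((xi - xbar)^2) = 92.7500.
S_xy = sum((xi - xbar)(yi - ybar)) = 110.7500.
b1 = S_xy / S_xx = 110.7500 / 92.7500 = 1.1941.

1.1941


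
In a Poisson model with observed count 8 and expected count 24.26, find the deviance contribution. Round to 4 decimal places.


y/mu = 8/24.26 = 0.329761 (approx.), and ln(8/24.26) = -1.109387.
y * ln(y/mu) = 8 * -1.109387 = -8.875096.
y - mu = -16.26.
D = 2 * (-8.875096 - -16.26) = 14.769808, which rounds to 14.7698.

14.7698


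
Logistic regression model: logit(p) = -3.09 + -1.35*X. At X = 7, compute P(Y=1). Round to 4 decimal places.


z = -3.09 + -1.35 * 7 = -12.5400.
Sigmoid: P = 1 / (1 + exp(12.5400)) = 0.0000.

0.0000


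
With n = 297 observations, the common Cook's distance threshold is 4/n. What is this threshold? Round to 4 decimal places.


The threshold is 4/n.
4/297 = 0.0135.

0.0135


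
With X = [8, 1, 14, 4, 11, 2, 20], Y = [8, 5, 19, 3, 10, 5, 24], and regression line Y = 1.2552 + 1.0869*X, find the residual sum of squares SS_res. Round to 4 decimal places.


For each point, residual = actual - predicted.
Residuals: [-1.9504, 2.6579, 2.5282, -2.6028, -3.2111, 1.5710, 1.0068].
Sum of squared residuals = 37.8277.

37.8277


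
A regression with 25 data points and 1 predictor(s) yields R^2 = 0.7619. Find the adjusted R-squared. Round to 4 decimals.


Adjusted R^2 = 1 - (1 - R^2) * (n-1)/(n-p-1).
(1 - R^2) = 0.2381.
(n-1)/(n-p-1) = 24/23.
(1 - R^2) * (n-1) = 0.2381 * 24 = 5.7144.
Divide by (n-p-1): 5.7144 / 23 = 0.2485.
Adj R^2 = 1 - 0.2485 = 0.7515.

0.7515


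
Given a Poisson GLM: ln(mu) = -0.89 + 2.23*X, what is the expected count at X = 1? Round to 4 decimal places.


Compute eta = -0.89 + 2.23 * 1 = 1.3400.
Apply inverse link: mu = e^1.3400 = 3.8190.

3.8190


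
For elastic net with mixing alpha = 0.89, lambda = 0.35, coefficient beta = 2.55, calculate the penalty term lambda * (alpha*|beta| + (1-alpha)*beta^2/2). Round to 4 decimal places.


alpha * |beta| = 0.89 * 2.55 = 2.2695.
(1-alpha) * beta^2/2 = 0.11 * 6.5025/2 = 0.3576.
Total = 0.35 * (2.2695 + 0.3576) = 0.9195.

0.9195


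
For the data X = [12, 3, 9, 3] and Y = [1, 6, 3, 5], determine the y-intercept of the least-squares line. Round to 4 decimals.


The slope is b1 = -0.4815.
Sample means are xbar = 6.7500 and ybar = 3.7500.
Intercept: b0 = 3.7500 - (-0.4815)(6.7500) = 7.0000.

7.0000


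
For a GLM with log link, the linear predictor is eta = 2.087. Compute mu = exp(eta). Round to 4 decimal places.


Apply the inverse link:
mu = e^2.087 = 8.0607.

8.0607


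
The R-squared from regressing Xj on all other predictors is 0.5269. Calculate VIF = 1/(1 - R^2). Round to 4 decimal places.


Denominator: 1 - 0.5269 = 0.4731.
VIF = 1 / 0.4731 = 2.1137.

2.1137


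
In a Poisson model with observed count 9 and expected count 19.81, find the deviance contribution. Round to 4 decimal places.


y/mu = 9/19.81 = 0.454316 (approx.), and ln(9/19.81) = -0.788962.
y * ln(y/mu) = 9 * -0.788962 = -7.100658.
y - mu = -10.81.
D = 2 * (-7.100658 - -10.81) = 7.418684, which rounds to 7.4187.

7.4187


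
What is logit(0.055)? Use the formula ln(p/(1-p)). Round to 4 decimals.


The odds are p/(1-p) = 0.055 / 0.945 = 0.0582.
logit(p) = ln(0.0582) = -2.8439.

-2.8439


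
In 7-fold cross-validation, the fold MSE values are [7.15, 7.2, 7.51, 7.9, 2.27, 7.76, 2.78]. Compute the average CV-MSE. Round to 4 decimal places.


Sum of fold MSEs = 42.5700.
Average = 42.5700 / 7 = 6.0814.

6.0814


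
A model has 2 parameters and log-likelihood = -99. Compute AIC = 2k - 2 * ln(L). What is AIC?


AIC = 2*2 - 2*(-99).
= 4 + 198 = 202.

202


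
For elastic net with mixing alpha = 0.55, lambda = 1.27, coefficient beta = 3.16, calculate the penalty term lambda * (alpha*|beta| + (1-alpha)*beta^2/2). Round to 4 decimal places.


Compute:
L1 = 0.55 * 3.16 = 1.7380.
L2 = 0.45 * 3.16^2 / 2 = 2.2468.
Penalty = 1.27 * (1.7380 + 2.2468) = 5.0606.

5.0606


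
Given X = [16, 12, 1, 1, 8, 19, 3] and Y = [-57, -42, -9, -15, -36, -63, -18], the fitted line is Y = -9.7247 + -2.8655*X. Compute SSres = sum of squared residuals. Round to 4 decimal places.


Compute predicted values, then residuals = yi - yhat_i.
Residuals: [-1.4273, 2.1107, 3.5902, -2.4098, -3.3513, 1.1692, 0.3212].
SSres = sum(residual^2) = 37.8903.

37.8903


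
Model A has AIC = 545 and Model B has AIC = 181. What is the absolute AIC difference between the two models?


Absolute difference = |545 - 181| = 364.
The model with lower AIC (B) is preferred.

364


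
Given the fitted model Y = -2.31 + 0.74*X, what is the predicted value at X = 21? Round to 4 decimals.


Substitute X = 21 into the equation:
Y = -2.31 + 0.74 * 21 = -2.31 + 15.5400 = 13.2300.

13.2300


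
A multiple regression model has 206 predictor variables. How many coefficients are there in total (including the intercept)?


Each predictor gets one coefficient, plus one intercept.
Total parameters = 206 + 1 = 207.

207


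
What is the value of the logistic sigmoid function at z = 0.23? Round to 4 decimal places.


Compute exp(-0.2300) = 0.7945.
Sigmoid = 1 / (1 + 0.7945) = 1 / 1.7945 = 0.5572.

0.5572


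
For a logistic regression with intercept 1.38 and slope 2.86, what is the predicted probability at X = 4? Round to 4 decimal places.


Compute z = 1.38 + (2.86)(4) = 12.8200.
exp(-z) = 0.0000.
P = 1/(1 + 0.0000) = 1.0000.

1.0000


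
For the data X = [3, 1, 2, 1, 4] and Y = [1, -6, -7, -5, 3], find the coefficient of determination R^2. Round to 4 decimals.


The fitted line is Y = -9.5294 + 3.0588*X.
SSres = 17.1765, SStot = 80.8000.
R^2 = 1 - SSres/SStot = 0.7874.

0.7874


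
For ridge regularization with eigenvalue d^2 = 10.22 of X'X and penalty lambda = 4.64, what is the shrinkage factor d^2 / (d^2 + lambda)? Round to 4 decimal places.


Denominator = d^2 + lambda = 10.22 + 4.64 = 14.8600.
Shrinkage = 10.22 / 14.8600 = 0.6878.

0.6878


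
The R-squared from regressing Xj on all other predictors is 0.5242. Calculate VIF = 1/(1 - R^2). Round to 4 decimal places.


VIF = 1 / (1 - 0.5242).
= 1 / 0.4758 = 2.1017.

2.1017


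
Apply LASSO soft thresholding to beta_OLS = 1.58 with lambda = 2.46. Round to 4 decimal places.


Check: |1.58| = 1.58 vs lambda = 2.46.
Since |beta| <= lambda, the coefficient is set to 0.
Soft-thresholded coefficient = 0.0000.

0.0000


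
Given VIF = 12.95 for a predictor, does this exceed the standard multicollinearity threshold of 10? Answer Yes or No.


Check: VIF = 12.95 vs threshold = 10.
Since 12.95 >= 10, the answer is Yes.

Yes


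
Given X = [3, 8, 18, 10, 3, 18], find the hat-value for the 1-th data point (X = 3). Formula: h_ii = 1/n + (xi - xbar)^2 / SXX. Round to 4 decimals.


n = 6, xbar = 10.0000.
SXX = sum((xi - xbar)^2) = 230.0000.
h = 1/6 + (3 - 10.0000)^2 / 230.0000 = 0.3797.

0.3797


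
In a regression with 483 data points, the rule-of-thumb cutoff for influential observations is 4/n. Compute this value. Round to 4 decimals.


Using the rule of thumb:
Threshold = 4 / 483 = 0.0083.

0.0083


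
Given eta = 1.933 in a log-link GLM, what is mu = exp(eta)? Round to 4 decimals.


mu = exp(eta) = exp(1.933).
= 6.9102.

6.9102


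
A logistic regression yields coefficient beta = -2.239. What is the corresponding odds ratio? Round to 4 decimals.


The odds ratio is computed as:
OR = e^(-2.239) = 0.1066.

0.1066


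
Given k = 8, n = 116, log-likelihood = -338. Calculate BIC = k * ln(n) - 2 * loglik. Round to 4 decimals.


Compute k*ln(n) = 8*ln(116) = 8*4.753590 = 38.028720.
Then -2*loglik = 676.
BIC = 38.028720 + 676 = 714.028720, which rounds to 714.0287.

714.0287


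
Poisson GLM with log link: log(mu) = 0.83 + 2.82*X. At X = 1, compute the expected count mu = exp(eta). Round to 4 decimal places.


Compute eta = 0.83 + 2.82 * 1 = 3.6500.
Apply inverse link: mu = e^3.6500 = 38.4747.

38.4747


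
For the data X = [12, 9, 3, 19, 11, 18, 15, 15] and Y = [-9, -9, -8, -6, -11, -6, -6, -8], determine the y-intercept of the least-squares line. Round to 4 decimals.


The slope is b1 = 0.1966.
Sample means are xbar = 12.7500 and ybar = -7.8750.
Intercept: b0 = -7.8750 - (0.1966)(12.7500) = -10.3813.

-10.3813


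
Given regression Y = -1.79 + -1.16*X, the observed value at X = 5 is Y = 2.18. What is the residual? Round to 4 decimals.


Predicted = -1.79 + -1.16 * 5 = -7.5900.
Residual = 2.18 - -7.5900 = 9.7700.

9.7700


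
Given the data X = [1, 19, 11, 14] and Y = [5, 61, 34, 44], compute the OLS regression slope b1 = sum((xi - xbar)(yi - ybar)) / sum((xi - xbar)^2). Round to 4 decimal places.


Calculate xbar = 11.2500, ybar = 36.0000.
S_xx = 172.7500, S_xy = 534.0000.
Using b1 = S_xy / S_xx = 534.0000 / 172.7500, we get b1 = 3.0912.

3.0912


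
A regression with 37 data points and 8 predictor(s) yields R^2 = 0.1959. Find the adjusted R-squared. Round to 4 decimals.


Plug in: Adj R^2 = 1 - (1 - 0.1959) * 36/28.
= 1 - 0.8041 * 36/28
= 1 - 28.9476 / 28
= 1 - 1.0338 = -0.0338.

-0.0338


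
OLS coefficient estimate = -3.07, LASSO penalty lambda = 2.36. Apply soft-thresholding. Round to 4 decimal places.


Absolute value: |-3.07| = 3.07.
Compare to lambda = 2.36.
Since |beta| > lambda, coefficient = sign(beta)*(|beta| - lambda) = -0.7100.

-0.7100


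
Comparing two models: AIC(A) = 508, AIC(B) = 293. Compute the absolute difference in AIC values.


Compute |508 - 293| = 215.
Model B has the smaller AIC.

215


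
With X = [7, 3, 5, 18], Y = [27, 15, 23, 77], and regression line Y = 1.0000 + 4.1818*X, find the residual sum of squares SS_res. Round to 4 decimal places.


For each point, residual = actual - predicted.
Residuals: [-3.2726, 1.4546, 1.0910, 0.7276].
Sum of squared residuals = 14.5455.

14.5455


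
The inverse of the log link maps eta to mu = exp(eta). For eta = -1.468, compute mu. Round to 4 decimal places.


Apply the inverse link:
mu = e^-1.468 = 0.2304.

0.2304


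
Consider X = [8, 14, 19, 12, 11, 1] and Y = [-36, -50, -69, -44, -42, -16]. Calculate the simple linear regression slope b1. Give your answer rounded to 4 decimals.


Calculate xbar = 10.8333, ybar = -42.8333.
S_xx = 182.8333, S_xy = -520.8333.
Using b1 = S_xy / S_xx = -520.8333 / 182.8333, we get b1 = -2.8487.

-2.8487


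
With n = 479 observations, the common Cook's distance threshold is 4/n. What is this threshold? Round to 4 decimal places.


Cook's distance cutoff = 4/n = 4/479.
= 0.0084.

0.0084


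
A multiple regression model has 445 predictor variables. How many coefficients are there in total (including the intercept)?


Total coefficients = number of predictors + 1 (for the intercept).
= 445 + 1 = 446.

446


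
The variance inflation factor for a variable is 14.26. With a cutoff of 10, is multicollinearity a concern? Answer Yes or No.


The threshold is 10.
VIF = 14.26 is >= 10.
Multicollinearity indication: Yes.

Yes


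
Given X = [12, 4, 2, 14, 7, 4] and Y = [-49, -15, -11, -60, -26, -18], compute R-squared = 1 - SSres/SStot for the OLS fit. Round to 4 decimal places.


After computing the OLS fit (b0=-0.3181, b1=-4.1184):
SSres = 25.1954, SStot = 2006.8333.
R^2 = 1 - 25.1954/2006.8333 = 0.9874.

0.9874


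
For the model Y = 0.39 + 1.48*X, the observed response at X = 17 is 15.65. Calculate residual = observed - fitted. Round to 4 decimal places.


Predicted = 0.39 + 1.48 * 17 = 25.5500.
Residual = 15.65 - 25.5500 = -9.9000.

-9.9000


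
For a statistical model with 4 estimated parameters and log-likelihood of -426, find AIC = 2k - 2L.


Compute:
2k = 2*4 = 8.
-2*loglik = -2*(-426) = 852.
AIC = 8 + 852 = 860.

860


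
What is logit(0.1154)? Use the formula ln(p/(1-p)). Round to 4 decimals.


The odds are p/(1-p) = 0.1154 / 0.8846 = 0.1305.
logit(p) = ln(0.1305) = -2.0367.

-2.0367


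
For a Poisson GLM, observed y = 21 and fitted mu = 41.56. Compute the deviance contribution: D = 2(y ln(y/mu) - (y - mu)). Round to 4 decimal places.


y/mu = 21/41.56 = 0.505294 (approx.), and ln(21/41.56) = -0.682616.
y * ln(y/mu) = 21 * -0.682616 = -14.334936.
y - mu = -20.56.
D = 2 * (-14.334936 - -20.56) = 12.450128, which rounds to 12.4501.

12.4501


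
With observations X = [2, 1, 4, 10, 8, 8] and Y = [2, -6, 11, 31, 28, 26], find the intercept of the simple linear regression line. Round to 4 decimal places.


The slope is b1 = 4.1185.
Sample means are xbar = 5.5000 and ybar = 15.3333.
Intercept: b0 = 15.3333 - (4.1185)(5.5000) = -7.3185.

-7.3185


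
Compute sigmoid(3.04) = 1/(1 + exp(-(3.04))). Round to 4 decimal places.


exp(-3.0400) = 0.0478.
1 + exp(-z) = 1.0478.
sigmoid = 1/1.0478 = 0.9543.

0.9543


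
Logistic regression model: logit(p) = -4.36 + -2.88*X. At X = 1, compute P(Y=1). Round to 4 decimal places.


Compute z = -4.36 + (-2.88)(1) = -7.2400.
exp(-z) = 1394.0940.
P = 1/(1 + 1394.0940) = 0.0007.

0.0007


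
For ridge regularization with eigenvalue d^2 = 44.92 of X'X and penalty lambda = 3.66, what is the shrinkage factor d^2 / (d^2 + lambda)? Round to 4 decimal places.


Compute the denominator: 44.92 + 3.66 = 48.5800.
Shrinkage factor = 44.92 / 48.5800 = 0.9247.

0.9247


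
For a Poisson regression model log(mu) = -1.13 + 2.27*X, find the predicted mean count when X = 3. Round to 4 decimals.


eta = -1.13 + 2.27 * 3 = 5.6800.
mu = exp(5.6800) = 292.9494.

292.9494


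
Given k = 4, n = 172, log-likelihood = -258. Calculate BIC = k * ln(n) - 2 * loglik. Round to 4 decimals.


ln(172) = 5.147494.
k * ln(n) = 4 * 5.147494 = 20.589976.
-2L = 516.
BIC = 20.589976 + 516 = 536.589976, which rounds to 536.5900.

536.5900


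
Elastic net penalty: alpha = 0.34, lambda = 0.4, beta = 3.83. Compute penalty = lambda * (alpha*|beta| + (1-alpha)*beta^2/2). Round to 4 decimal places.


L1 component = 0.34 * |3.83| = 1.3022.
L2 component = 0.66 * 3.83^2 / 2 = 4.8407.
Penalty = 0.4 * (1.3022 + 4.8407) = 0.4 * 6.1429 = 2.4572.

2.4572


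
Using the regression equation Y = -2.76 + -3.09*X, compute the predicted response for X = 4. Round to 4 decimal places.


Predicted value:
Y = -2.76 + (-3.09)(4) = -2.76 + -12.3600 = -15.1200.

-15.1200


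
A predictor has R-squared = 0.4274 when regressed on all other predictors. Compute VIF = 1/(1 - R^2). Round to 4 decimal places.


Using VIF = 1/(1 - R^2_j):
1 - 0.4274 = 0.5726.
VIF = 1.7464.

1.7464


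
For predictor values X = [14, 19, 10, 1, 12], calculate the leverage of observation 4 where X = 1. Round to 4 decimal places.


Mean of X: xbar = 11.2000.
SXX = 174.8000.
For X = 1: h = 1/5 + (1 - 11.2000)^2/174.8000 = 0.7952.

0.7952


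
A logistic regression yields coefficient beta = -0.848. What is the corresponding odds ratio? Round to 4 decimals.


exp(-0.848) = 0.4283.
So the odds ratio is 0.4283.

0.4283


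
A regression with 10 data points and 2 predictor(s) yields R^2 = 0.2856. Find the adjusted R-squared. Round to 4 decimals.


Plug in: Adj R^2 = 1 - (1 - 0.2856) * 9/7.
= 1 - 0.7144 * 9/7
= 1 - 6.4296 / 7
= 1 - 0.9185 = 0.0815.

0.0815


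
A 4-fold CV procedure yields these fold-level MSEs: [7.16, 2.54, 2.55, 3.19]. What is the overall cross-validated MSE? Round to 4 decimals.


Sum of fold MSEs = 15.4400.
Average = 15.4400 / 4 = 3.8600.

3.8600


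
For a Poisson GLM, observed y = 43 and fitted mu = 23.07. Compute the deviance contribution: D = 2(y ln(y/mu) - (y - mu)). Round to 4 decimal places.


y/mu = 43/23.07 = 1.863893 (approx.), and ln(43/23.07) = 0.622667.
y * ln(y/mu) = 43 * 0.622667 = 26.774681.
y - mu = 19.93.
D = 2 * (26.774681 - 19.93) = 13.689362, which rounds to 13.6894.

13.6894


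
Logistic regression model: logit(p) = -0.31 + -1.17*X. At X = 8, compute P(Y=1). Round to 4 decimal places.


Compute z = -0.31 + (-1.17)(8) = -9.6700.
exp(-z) = 15835.3490.
P = 1/(1 + 15835.3490) = 0.0001.

0.0001


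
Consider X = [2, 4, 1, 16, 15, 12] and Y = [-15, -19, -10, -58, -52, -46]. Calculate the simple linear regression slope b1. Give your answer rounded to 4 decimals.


Calculate xbar = 8.3333, ybar = -33.3333.
S_xx = 229.3333, S_xy = -709.3333.
Using b1 = S_xy / S_xx = -709.3333 / 229.3333, we get b1 = -3.0930.

-3.0930


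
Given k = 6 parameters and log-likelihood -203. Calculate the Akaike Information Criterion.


AIC = 2*6 - 2*(-203).
= 12 + 406 = 418.

418


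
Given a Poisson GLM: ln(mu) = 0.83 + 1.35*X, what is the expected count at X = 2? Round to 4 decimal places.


Linear predictor: eta = 0.83 + (1.35)(2) = 3.5300.
Expected count: mu = exp(3.5300) = 34.1240.

34.1240


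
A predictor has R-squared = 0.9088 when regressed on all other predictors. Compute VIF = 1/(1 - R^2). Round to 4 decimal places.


Denominator: 1 - 0.9088 = 0.0912.
VIF = 1 / 0.0912 = 10.9649.

10.9649


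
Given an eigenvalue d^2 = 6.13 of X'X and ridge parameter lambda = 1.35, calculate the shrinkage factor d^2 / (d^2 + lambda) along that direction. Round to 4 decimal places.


Denominator = d^2 + lambda = 6.13 + 1.35 = 7.4800.
Shrinkage = 6.13 / 7.4800 = 0.8195.

0.8195


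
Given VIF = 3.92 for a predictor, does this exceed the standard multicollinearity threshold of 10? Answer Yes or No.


Check: VIF = 3.92 vs threshold = 10.
Since 3.92 < 10, the answer is No.

No


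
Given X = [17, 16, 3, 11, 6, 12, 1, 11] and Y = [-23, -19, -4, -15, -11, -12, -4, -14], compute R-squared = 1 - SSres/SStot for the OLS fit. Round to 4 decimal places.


Fit the OLS line: b0 = -2.2120, b1 = -1.0949.
SSres = 24.7525.
SStot = 307.5000.
R^2 = 1 - 24.7525/307.5000 = 0.9195.

0.9195


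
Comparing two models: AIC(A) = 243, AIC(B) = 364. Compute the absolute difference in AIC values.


Compute |243 - 364| = 121.
Model A has the smaller AIC.

121


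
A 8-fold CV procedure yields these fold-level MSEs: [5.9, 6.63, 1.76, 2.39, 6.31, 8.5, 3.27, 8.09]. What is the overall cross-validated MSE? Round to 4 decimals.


Add all fold MSEs: 42.8500.
Divide by k = 8: 42.8500/8 = 5.3563.

5.3563


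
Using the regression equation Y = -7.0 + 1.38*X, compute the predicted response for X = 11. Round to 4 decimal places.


Substitute X = 11 into the equation:
Y = -7.0 + 1.38 * 11 = -7.0 + 15.1800 = 8.1800.

8.1800


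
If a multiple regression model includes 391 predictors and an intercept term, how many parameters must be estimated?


Total coefficients = number of predictors + 1 (for the intercept).
= 391 + 1 = 392.

392


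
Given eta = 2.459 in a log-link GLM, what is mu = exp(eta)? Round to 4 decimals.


Apply the inverse link:
mu = e^2.459 = 11.6931.

11.6931


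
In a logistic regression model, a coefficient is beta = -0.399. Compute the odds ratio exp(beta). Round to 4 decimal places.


The odds ratio is computed as:
OR = e^(-0.399) = 0.6710.

0.6710


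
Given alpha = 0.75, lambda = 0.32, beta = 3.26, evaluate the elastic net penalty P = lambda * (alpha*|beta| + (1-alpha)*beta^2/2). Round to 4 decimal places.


L1 component = 0.75 * |3.26| = 2.4450.
L2 component = 0.25 * 3.26^2 / 2 = 1.3285.
Penalty = 0.32 * (2.4450 + 1.3285) = 0.32 * 3.7735 = 1.2075.

1.2075


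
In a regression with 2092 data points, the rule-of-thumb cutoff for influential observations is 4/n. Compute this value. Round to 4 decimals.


Cook's distance cutoff = 4/n = 4/2092.
= 0.0019.

0.0019


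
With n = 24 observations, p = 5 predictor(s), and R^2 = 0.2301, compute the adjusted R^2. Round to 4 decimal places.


Using the formula:
(1 - 0.2301) = 0.7699.
Multiply by 23/18: 0.7699 * 23 = 17.7077, then 17.7077 / 18 = 0.9838.
Adj R^2 = 1 - 0.9838 = 0.0162.

0.0162


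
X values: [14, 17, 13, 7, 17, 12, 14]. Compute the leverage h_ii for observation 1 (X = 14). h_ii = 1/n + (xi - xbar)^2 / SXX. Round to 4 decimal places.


n = 7, xbar = 13.4286.
SXX = sum((xi - xbar)^2) = 69.7143.
h = 1/7 + (14 - 13.4286)^2 / 69.7143 = 0.1475.

0.1475


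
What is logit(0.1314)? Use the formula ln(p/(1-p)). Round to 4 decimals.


Compute the odds: 0.1314/0.8686 = 0.1513.
Take the natural log: ln(0.1513) = -1.8886.

-1.8886


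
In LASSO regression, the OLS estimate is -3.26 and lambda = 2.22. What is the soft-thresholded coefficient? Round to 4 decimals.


Absolute value: |-3.26| = 3.26.
Compare to lambda = 2.22.
Since |beta| > lambda, coefficient = sign(beta)*(|beta| - lambda) = -1.0400.

-1.0400
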